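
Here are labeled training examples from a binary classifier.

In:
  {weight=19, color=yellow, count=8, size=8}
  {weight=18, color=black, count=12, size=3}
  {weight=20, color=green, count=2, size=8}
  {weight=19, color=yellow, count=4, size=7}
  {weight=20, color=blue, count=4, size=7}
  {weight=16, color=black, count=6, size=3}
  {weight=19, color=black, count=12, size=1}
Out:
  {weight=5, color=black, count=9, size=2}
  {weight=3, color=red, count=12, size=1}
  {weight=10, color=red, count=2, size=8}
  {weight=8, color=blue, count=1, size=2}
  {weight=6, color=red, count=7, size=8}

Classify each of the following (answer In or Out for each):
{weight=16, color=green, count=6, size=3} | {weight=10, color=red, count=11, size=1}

The pattern is that an item is 'In' exactly when: weight ≥ 16.

In, Out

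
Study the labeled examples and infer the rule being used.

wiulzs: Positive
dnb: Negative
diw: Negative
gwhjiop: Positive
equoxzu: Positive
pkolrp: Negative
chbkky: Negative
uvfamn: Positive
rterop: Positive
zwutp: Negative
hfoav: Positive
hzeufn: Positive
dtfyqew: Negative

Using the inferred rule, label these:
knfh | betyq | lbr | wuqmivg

Negative, Negative, Negative, Positive

The distinguishing property — has ≥ 2 vowels — holds for all the 'Positive' cases and none of the 'Negative' cases.
knfh → 0 vowels → Negative.
betyq → 1 vowel → Negative.
lbr → 0 vowels → Negative.
wuqmivg → 2 vowels → Positive.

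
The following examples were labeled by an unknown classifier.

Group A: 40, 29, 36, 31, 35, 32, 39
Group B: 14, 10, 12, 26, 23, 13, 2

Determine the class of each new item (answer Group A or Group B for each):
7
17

Group B, Group B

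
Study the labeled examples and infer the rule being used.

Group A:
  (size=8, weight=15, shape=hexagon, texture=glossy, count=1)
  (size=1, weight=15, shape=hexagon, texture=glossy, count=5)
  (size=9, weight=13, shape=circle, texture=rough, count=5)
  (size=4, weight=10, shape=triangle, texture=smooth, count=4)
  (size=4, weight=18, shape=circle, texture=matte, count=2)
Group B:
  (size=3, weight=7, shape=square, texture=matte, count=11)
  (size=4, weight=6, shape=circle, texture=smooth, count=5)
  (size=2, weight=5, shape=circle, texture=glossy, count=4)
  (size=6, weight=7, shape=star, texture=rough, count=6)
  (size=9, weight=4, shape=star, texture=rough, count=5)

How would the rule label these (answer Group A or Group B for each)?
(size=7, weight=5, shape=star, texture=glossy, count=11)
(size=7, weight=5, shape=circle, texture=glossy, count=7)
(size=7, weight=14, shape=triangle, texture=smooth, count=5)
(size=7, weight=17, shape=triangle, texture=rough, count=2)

The simplest hypothesis consistent with all the labels is: weight ≥ 10.
(size=7, weight=5, shape=star, texture=glossy, count=11): Group B (weight = 5). (size=7, weight=5, shape=circle, texture=glossy, count=7): Group B (weight = 5). (size=7, weight=14, shape=triangle, texture=smooth, count=5): Group A (weight = 14). (size=7, weight=17, shape=triangle, texture=rough, count=2): Group A (weight = 17).

Group B, Group B, Group A, Group A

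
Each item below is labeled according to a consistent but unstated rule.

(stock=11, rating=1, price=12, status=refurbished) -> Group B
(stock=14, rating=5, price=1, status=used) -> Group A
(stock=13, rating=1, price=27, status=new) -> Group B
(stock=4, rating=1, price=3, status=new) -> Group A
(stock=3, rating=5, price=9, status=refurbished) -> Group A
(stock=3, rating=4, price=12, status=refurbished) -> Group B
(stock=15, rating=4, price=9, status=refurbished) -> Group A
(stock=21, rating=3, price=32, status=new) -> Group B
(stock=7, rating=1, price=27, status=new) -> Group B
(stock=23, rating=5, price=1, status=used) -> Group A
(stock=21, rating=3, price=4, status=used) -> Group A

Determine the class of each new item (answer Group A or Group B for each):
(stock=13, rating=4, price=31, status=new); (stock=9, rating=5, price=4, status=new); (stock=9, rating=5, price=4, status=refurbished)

Group B, Group A, Group A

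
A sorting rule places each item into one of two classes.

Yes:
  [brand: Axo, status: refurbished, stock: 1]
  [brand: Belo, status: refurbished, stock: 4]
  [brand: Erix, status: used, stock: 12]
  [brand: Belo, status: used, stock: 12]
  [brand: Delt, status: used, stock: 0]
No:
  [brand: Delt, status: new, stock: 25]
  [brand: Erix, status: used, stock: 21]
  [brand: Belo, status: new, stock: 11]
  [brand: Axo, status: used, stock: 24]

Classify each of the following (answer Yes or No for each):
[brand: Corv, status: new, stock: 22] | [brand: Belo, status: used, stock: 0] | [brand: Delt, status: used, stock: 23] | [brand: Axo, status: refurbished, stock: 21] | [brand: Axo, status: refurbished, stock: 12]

A rule that fits every label: stock ≤ 4 OR stock = 12 — true of each 'Yes' example, false of each 'No' one.
[brand: Corv, status: new, stock: 22] — stock = 22, hence No.
[brand: Belo, status: used, stock: 0] — stock = 0, hence Yes.
[brand: Delt, status: used, stock: 23] — stock = 23, hence No.
[brand: Axo, status: refurbished, stock: 21] — stock = 21, hence No.
[brand: Axo, status: refurbished, stock: 12] — stock = 12, hence Yes.

No, Yes, No, No, Yes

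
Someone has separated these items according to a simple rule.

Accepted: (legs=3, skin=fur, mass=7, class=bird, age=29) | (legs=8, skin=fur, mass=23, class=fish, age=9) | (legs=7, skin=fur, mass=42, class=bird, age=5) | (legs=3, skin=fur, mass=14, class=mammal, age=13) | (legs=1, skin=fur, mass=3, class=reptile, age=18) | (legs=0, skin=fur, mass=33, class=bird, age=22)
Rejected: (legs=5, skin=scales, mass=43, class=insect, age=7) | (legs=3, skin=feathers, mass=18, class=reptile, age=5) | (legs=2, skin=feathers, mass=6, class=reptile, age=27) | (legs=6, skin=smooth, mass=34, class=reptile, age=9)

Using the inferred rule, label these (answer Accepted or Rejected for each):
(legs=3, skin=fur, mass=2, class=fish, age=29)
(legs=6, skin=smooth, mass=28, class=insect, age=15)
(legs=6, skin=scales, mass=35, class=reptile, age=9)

Accepted, Rejected, Rejected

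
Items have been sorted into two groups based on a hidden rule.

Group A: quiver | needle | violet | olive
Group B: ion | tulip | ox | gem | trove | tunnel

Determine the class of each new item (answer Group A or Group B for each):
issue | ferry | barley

Group A, Group B, Group B

The distinguishing property — has ≥ 3 vowels — holds for all the 'Group A' cases and none of the 'Group B' cases.
Group A: issue, since 3 vowels.
Group B: ferry, since 1 vowel.
Group B: barley, since 2 vowels.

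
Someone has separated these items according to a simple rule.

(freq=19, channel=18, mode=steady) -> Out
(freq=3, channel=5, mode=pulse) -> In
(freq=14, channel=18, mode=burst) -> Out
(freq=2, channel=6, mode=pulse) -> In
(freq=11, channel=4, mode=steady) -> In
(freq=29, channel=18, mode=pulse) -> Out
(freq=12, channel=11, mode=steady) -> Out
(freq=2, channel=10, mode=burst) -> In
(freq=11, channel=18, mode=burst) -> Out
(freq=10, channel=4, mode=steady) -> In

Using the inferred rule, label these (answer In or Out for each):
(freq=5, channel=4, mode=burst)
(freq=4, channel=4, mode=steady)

The pattern is that an item is 'In' exactly when: channel ≤ 10.
(freq=5, channel=4, mode=burst) — channel = 4, hence In. (freq=4, channel=4, mode=steady) — channel = 4, hence In.

In, In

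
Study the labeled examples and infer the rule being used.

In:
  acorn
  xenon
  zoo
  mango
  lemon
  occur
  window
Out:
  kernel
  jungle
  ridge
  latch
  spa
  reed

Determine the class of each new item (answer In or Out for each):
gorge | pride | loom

In, Out, In

'In' ⟺ contains 'o'.
gorge: In (has 'o'). pride: Out (no 'o'). loom: In (has 'o').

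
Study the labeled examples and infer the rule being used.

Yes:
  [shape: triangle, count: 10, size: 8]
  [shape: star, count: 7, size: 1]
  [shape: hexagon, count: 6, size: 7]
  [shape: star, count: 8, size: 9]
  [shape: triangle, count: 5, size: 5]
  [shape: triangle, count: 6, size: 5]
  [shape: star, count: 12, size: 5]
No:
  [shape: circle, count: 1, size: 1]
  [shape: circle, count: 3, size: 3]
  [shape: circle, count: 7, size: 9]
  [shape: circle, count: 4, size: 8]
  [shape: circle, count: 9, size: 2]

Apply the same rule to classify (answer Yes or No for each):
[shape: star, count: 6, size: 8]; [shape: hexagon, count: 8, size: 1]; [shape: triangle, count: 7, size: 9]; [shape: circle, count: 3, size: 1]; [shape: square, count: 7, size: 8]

Yes, Yes, Yes, No, Yes

The classifier is using: shape is not circle.
[shape: star, count: 6, size: 8]: shape is star — meets the rule, so Yes. [shape: hexagon, count: 8, size: 1]: shape is hexagon — meets the rule, so Yes. [shape: triangle, count: 7, size: 9]: shape is triangle — meets the rule, so Yes. [shape: circle, count: 3, size: 1]: shape is circle — fails the rule, so No. [shape: square, count: 7, size: 8]: shape is square — meets the rule, so Yes.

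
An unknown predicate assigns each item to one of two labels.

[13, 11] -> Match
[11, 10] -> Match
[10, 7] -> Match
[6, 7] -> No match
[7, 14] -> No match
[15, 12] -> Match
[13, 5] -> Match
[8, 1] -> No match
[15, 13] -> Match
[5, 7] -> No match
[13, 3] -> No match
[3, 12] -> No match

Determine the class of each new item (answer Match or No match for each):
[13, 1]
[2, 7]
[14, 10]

No match, No match, Match

The distinguishing property — first > second AND sum ≥ 17 — holds for all the 'Match' cases and none of the 'No match' cases.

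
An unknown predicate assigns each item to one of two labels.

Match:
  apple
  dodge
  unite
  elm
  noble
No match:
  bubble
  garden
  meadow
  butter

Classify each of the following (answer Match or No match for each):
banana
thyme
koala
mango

The rule appears to be: odd length.
banana: No match (length 6).
thyme: Match (length 5).
koala: Match (length 5).
mango: Match (length 5).

No match, Match, Match, Match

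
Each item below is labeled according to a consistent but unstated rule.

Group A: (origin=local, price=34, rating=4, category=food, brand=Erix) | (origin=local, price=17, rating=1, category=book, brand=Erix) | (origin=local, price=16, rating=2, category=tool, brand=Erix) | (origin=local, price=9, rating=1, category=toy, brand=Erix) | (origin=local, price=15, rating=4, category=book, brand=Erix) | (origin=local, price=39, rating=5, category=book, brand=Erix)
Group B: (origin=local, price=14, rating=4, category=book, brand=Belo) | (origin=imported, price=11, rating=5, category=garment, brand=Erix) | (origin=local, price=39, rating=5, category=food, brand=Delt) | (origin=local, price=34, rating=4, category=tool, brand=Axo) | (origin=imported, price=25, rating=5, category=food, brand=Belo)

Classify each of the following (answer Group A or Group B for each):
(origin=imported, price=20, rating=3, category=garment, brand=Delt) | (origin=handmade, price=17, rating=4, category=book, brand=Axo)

The pattern is that an item is 'Group A' exactly when: brand is Erix AND origin is local.
Group B: (origin=imported, price=20, rating=3, category=garment, brand=Delt), since brand is Delt, origin is imported. Group B: (origin=handmade, price=17, rating=4, category=book, brand=Axo), since brand is Axo, origin is handmade.

Group B, Group B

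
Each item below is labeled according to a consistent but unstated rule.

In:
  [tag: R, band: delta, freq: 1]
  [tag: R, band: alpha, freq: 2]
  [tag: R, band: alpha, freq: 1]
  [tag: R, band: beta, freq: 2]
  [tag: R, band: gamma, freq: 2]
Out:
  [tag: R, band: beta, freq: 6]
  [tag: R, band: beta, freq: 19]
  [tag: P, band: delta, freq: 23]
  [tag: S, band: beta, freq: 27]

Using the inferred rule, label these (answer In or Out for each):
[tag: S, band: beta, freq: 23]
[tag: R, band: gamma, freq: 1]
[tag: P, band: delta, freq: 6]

Rule: freq ≤ 2. This holds for each 'In' example and fails for each 'Out' one.
[tag: S, band: beta, freq: 23] → freq = 23 → Out. [tag: R, band: gamma, freq: 1] → freq = 1 → In. [tag: P, band: delta, freq: 6] → freq = 6 → Out.

Out, In, Out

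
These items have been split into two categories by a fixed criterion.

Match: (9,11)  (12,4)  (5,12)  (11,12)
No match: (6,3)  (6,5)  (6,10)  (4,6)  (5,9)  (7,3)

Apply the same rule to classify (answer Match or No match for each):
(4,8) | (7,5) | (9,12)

The rule appears to be: max ≥ 11.
(4,8) → max 8 → No match. (7,5) → max 7 → No match. (9,12) → max 12 → Match.

No match, No match, Match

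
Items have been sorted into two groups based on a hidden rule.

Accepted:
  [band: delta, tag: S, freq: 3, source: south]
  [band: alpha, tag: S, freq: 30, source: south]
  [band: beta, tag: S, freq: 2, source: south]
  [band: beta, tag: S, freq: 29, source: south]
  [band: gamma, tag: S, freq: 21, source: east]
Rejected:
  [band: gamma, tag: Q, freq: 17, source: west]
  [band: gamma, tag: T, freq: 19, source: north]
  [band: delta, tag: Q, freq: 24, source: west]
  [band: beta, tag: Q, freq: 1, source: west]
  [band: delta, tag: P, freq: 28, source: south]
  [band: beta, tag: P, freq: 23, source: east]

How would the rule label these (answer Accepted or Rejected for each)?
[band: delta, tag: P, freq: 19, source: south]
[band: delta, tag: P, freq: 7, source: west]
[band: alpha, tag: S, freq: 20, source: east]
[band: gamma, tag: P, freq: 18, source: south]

Rejected, Rejected, Accepted, Rejected

Every 'Accepted' example satisfies: tag is S. None of the 'Rejected' examples do.
[band: delta, tag: P, freq: 19, source: south] → tag is P → Rejected. [band: delta, tag: P, freq: 7, source: west] → tag is P → Rejected. [band: alpha, tag: S, freq: 20, source: east] → tag is S → Accepted. [band: gamma, tag: P, freq: 18, source: south] → tag is P → Rejected.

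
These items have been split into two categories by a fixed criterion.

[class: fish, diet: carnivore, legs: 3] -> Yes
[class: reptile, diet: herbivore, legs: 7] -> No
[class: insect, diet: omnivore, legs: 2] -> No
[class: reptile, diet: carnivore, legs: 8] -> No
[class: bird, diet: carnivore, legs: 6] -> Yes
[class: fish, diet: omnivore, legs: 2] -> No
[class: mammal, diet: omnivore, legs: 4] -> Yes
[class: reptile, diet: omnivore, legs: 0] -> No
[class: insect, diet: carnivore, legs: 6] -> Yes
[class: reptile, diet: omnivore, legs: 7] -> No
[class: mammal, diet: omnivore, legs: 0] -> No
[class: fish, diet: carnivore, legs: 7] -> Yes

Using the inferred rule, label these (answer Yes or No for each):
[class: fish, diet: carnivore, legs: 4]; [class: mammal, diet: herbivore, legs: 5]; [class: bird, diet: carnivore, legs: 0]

The classifier is using: class is not reptile AND legs ≥ 3.
Yes: [class: fish, diet: carnivore, legs: 4], since class is fish, legs = 4.
Yes: [class: mammal, diet: herbivore, legs: 5], since class is mammal, legs = 5.
No: [class: bird, diet: carnivore, legs: 0], since class is bird, legs = 0.

Yes, Yes, No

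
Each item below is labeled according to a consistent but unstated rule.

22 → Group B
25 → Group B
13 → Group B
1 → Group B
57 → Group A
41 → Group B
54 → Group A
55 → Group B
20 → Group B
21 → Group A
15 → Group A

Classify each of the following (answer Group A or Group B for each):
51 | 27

Looking at the examples, the only property every 'Group A' case has and every 'Group B' case lacks is: multiple of 3.
51: 51 = 3·17 — meets the rule, so Group A.
27: 27 = 3·9 — meets the rule, so Group A.

Group A, Group A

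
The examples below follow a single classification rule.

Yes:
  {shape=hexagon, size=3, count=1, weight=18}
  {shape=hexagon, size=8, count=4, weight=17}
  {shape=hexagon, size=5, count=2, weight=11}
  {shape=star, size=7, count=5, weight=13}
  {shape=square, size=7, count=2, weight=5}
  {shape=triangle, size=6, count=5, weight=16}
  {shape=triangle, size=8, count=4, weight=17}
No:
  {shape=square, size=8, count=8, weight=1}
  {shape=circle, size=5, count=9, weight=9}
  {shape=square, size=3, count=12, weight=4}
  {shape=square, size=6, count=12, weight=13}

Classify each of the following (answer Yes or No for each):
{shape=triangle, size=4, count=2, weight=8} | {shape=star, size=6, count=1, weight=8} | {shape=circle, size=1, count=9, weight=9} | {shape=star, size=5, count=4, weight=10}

The simplest hypothesis consistent with all the labels is: count ≤ 5.
{shape=triangle, size=4, count=2, weight=8}: count = 2, meets the rule → Yes.
{shape=star, size=6, count=1, weight=8}: count = 1, meets the rule → Yes.
{shape=circle, size=1, count=9, weight=9}: count = 9, fails the rule → No.
{shape=star, size=5, count=4, weight=10}: count = 4, meets the rule → Yes.

Yes, Yes, No, Yes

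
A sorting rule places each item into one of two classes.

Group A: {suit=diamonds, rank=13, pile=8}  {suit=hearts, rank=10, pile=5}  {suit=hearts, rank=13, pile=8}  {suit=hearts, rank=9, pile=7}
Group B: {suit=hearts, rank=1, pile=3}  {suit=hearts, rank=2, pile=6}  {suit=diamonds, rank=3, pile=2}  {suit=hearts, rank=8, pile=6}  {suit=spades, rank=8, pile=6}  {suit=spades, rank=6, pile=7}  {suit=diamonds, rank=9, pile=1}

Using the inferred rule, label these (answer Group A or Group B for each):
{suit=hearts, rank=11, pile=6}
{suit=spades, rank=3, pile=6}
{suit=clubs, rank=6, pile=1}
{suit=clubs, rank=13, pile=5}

Group A, Group B, Group B, Group A

The common property of the 'Group A' items is: rank ≥ 9 AND pile ≥ 2. No 'Group B' item has it.
{suit=hearts, rank=11, pile=6}: Group A (rank = 11, pile = 6). {suit=spades, rank=3, pile=6}: Group B (rank = 3, pile = 6). {suit=clubs, rank=6, pile=1}: Group B (rank = 6, pile = 1). {suit=clubs, rank=13, pile=5}: Group A (rank = 13, pile = 5).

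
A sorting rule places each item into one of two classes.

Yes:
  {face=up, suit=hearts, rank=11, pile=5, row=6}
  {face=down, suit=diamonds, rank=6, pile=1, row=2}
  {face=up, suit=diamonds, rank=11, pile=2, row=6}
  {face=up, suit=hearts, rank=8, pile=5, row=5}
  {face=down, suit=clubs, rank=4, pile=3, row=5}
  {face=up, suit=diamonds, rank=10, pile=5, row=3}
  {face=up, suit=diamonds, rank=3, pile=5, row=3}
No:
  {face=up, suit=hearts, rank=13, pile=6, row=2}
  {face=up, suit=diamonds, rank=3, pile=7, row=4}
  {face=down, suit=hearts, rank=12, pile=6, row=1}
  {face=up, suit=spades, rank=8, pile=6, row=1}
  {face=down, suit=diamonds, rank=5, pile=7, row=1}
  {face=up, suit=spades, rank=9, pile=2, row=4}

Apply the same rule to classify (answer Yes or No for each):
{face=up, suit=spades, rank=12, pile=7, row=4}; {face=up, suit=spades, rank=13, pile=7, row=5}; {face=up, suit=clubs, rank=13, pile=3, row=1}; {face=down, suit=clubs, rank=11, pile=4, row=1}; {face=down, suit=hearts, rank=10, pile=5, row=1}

No, No, Yes, Yes, Yes

The distinguishing property — row ≠ 4 AND pile ≤ 5 — holds for all the 'Yes' cases and none of the 'No' cases.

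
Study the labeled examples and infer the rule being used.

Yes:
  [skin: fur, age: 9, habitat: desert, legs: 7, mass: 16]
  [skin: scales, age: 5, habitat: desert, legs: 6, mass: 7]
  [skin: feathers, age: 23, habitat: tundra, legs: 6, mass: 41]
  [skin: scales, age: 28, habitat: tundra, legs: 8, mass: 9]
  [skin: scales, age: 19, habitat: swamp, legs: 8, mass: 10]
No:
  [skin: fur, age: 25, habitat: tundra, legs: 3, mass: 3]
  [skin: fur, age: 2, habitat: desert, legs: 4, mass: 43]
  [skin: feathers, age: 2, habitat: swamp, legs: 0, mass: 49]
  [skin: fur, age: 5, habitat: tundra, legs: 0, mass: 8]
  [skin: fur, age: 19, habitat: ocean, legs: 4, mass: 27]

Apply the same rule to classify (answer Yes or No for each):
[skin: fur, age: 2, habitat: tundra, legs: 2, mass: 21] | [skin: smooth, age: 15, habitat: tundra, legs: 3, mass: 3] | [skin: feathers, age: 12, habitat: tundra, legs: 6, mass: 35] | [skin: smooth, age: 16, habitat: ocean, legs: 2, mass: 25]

No, No, Yes, No

The simplest hypothesis consistent with all the labels is: legs ≥ 6.
[skin: fur, age: 2, habitat: tundra, legs: 2, mass: 21]: legs = 2, does not satisfy this → No. [skin: smooth, age: 15, habitat: tundra, legs: 3, mass: 3]: legs = 3, does not satisfy this → No. [skin: feathers, age: 12, habitat: tundra, legs: 6, mass: 35]: legs = 6, matches → Yes. [skin: smooth, age: 16, habitat: ocean, legs: 2, mass: 25]: legs = 2, does not satisfy this → No.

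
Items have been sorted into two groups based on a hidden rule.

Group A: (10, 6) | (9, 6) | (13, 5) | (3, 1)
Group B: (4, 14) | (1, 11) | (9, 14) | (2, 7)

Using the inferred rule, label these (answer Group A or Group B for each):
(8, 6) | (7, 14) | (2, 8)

Group A, Group B, Group B

The classifier is using: first > second.
(8, 6): 8 > 6 — matches, so Group A. (7, 14): 7 < 14 — fails this test, so Group B. (2, 8): 2 < 8 — fails this test, so Group B.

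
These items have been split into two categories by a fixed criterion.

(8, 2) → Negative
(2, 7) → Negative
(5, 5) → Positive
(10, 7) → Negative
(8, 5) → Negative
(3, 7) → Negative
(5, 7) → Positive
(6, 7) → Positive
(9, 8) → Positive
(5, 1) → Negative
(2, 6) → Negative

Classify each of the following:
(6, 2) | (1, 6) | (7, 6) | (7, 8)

The pattern is that an item is 'Positive' exactly when: |first − second| ≤ 2.
(6, 2) → |6−2| = 4 → Negative. (1, 6) → |1−6| = 5 → Negative. (7, 6) → |7−6| = 1 → Positive. (7, 8) → |7−8| = 1 → Positive.

Negative, Negative, Positive, Positive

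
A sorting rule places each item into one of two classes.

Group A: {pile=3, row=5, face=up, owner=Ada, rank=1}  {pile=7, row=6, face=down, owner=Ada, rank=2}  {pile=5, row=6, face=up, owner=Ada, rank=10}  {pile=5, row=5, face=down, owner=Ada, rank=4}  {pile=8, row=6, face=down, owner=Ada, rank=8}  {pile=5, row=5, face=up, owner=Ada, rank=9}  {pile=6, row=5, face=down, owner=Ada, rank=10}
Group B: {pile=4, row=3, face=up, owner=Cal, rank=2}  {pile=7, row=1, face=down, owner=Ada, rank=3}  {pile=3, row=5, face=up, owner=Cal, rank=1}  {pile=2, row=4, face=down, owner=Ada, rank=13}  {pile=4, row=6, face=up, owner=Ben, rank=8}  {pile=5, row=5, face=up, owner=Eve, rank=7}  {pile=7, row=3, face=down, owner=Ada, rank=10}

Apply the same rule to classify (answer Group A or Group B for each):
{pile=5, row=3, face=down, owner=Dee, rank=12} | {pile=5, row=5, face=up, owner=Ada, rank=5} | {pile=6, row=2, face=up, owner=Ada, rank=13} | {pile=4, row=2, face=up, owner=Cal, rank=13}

Group B, Group A, Group B, Group B

The classifier is using: owner is Ada AND row ≥ 5.
{pile=5, row=3, face=down, owner=Dee, rank=12} → owner is Dee, row = 3 → Group B.
{pile=5, row=5, face=up, owner=Ada, rank=5} → owner is Ada, row = 5 → Group A.
{pile=6, row=2, face=up, owner=Ada, rank=13} → owner is Ada, row = 2 → Group B.
{pile=4, row=2, face=up, owner=Cal, rank=13} → owner is Cal, row = 2 → Group B.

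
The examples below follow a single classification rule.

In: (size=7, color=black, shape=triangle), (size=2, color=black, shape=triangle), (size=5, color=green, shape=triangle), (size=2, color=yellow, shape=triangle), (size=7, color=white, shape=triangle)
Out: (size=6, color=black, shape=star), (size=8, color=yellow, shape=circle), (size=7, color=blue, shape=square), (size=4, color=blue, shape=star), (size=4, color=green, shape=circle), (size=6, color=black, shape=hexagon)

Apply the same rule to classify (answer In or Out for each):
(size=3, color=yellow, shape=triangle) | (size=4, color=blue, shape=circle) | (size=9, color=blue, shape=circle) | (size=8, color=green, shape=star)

'In' ⟺ shape is triangle.
(size=3, color=yellow, shape=triangle): In (shape is triangle).
(size=4, color=blue, shape=circle): Out (shape is circle).
(size=9, color=blue, shape=circle): Out (shape is circle).
(size=8, color=green, shape=star): Out (shape is star).

In, Out, Out, Out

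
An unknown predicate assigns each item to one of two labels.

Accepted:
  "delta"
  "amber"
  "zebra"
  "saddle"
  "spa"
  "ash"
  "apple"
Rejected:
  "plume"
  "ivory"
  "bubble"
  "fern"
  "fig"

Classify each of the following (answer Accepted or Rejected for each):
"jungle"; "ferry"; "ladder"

Rejected, Rejected, Accepted

The classifier is using: contains 'a'.
"jungle" — no 'a', hence Rejected. "ferry" — no 'a', hence Rejected. "ladder" — has 'a', hence Accepted.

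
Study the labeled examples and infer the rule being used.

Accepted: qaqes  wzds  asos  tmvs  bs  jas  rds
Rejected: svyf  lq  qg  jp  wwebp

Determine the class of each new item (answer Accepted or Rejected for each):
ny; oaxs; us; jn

Rejected, Accepted, Accepted, Rejected

The distinguishing property — ends with 's' — holds for all the 'Accepted' cases and none of the 'Rejected' cases.
ny → ends with 'y' → Rejected. oaxs → ends with 's' → Accepted. us → ends with 's' → Accepted. jn → ends with 'n' → Rejected.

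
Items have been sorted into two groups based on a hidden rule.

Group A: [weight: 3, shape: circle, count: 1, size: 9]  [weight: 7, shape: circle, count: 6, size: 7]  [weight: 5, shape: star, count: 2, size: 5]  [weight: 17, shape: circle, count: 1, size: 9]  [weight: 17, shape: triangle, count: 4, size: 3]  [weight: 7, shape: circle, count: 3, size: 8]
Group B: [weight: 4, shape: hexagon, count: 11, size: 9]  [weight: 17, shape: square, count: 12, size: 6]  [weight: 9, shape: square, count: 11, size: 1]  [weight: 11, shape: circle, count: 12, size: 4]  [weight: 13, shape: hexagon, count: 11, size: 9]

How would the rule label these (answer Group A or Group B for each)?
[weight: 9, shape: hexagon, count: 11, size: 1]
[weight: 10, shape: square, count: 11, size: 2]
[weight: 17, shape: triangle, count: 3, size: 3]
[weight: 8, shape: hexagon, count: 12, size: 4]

Group B, Group B, Group A, Group B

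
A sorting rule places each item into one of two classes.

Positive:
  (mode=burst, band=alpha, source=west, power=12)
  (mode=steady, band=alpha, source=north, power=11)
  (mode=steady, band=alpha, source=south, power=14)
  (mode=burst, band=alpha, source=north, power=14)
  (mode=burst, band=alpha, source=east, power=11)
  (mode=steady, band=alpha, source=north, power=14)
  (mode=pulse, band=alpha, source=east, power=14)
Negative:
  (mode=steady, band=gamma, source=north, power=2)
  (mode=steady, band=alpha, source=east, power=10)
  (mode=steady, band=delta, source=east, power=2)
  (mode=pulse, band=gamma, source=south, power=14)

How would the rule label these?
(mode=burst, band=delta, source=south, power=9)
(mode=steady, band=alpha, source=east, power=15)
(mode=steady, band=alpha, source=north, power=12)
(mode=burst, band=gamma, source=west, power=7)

Negative, Positive, Positive, Negative

The common property of the 'Positive' items is: band is alpha AND power ≥ 11. No 'Negative' item has it.
Negative: (mode=burst, band=delta, source=south, power=9), since band is delta, power = 9. Positive: (mode=steady, band=alpha, source=east, power=15), since band is alpha, power = 15. Positive: (mode=steady, band=alpha, source=north, power=12), since band is alpha, power = 12. Negative: (mode=burst, band=gamma, source=west, power=7), since band is gamma, power = 7.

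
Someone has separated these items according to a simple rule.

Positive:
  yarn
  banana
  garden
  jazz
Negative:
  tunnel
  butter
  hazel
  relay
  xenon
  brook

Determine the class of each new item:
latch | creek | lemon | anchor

Negative, Negative, Negative, Positive

One predicate separates the groups cleanly: even length AND contains 'a'.
latch: length 5, has 'a', fails the rule → Negative.
creek: length 5, no 'a', fails the rule → Negative.
lemon: length 5, no 'a', fails the rule → Negative.
anchor: length 6, has 'a', qualifies → Positive.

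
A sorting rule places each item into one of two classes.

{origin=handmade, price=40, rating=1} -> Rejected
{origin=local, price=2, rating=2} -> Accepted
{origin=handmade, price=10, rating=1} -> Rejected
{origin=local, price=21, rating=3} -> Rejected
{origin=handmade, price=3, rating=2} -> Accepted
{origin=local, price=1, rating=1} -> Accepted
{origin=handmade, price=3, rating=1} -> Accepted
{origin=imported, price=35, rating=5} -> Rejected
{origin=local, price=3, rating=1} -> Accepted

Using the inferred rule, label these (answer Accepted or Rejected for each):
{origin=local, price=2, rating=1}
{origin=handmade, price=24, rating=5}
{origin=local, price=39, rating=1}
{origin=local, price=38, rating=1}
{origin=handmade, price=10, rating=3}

Accepted, Rejected, Rejected, Rejected, Rejected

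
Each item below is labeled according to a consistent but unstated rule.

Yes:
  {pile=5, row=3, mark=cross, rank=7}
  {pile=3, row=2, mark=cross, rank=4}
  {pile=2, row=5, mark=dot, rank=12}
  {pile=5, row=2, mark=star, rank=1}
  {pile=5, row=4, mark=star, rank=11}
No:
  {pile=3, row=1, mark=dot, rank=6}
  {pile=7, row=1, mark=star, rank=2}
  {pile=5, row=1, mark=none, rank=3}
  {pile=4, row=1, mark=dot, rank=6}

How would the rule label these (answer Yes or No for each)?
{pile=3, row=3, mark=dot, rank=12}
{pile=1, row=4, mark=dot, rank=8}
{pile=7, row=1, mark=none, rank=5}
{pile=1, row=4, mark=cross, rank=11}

Yes, Yes, No, Yes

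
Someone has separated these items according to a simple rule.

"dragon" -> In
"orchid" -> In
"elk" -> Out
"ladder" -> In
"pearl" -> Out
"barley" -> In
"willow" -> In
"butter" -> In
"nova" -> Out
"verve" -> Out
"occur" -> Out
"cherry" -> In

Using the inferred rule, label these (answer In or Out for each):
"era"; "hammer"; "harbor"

Out, In, In

'In' ⟺ length 6.
"era": length 3, does not satisfy this → Out.
"hammer": length 6, checks out → In.
"harbor": length 6, checks out → In.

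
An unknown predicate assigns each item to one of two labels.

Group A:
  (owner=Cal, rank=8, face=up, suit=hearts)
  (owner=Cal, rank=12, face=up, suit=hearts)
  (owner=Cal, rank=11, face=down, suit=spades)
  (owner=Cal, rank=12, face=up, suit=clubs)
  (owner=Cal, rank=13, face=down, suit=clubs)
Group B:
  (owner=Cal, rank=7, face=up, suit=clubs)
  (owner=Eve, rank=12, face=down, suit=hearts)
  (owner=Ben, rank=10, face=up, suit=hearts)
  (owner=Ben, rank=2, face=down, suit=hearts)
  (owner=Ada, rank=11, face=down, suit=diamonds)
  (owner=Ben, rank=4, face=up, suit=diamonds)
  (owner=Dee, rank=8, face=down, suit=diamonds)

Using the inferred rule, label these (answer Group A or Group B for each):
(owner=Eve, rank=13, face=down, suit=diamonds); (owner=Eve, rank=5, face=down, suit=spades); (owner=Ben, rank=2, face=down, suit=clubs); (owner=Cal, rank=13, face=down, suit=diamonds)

Group B, Group B, Group B, Group A

The pattern is that an item is 'Group A' exactly when: owner is Cal AND rank ≥ 8.
(owner=Eve, rank=13, face=down, suit=diamonds) → owner is Eve, rank = 13 → Group B. (owner=Eve, rank=5, face=down, suit=spades) → owner is Eve, rank = 5 → Group B. (owner=Ben, rank=2, face=down, suit=clubs) → owner is Ben, rank = 2 → Group B. (owner=Cal, rank=13, face=down, suit=diamonds) → owner is Cal, rank = 13 → Group A.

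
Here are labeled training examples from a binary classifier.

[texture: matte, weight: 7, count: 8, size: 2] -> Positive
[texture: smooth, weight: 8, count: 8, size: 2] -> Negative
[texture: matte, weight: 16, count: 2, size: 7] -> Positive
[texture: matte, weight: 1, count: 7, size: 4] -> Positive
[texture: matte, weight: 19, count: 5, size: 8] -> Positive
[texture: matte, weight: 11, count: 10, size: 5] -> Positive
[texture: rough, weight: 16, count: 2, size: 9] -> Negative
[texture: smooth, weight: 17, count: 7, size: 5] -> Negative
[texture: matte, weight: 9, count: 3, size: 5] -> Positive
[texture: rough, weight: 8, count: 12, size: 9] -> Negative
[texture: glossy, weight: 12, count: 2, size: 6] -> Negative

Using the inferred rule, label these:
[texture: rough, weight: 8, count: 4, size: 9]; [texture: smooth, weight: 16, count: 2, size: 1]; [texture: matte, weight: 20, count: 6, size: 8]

Negative, Negative, Positive

The common property of the 'Positive' items is: texture is matte. No 'Negative' item has it.
[texture: rough, weight: 8, count: 4, size: 9] — texture is rough, hence Negative. [texture: smooth, weight: 16, count: 2, size: 1] — texture is smooth, hence Negative. [texture: matte, weight: 20, count: 6, size: 8] — texture is matte, hence Positive.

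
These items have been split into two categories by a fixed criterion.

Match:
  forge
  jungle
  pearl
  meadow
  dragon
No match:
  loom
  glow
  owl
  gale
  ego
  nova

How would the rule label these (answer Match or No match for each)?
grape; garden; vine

Match, Match, No match

The classifier is using: length ≥ 5.
grape → length 5 → Match. garden → length 6 → Match. vine → length 4 → No match.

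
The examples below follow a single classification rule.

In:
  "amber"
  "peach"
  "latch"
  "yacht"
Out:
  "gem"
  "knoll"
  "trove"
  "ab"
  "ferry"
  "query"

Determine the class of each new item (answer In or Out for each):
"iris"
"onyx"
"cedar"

One predicate separates the groups cleanly: odd length AND contains 'a'.

Out, Out, In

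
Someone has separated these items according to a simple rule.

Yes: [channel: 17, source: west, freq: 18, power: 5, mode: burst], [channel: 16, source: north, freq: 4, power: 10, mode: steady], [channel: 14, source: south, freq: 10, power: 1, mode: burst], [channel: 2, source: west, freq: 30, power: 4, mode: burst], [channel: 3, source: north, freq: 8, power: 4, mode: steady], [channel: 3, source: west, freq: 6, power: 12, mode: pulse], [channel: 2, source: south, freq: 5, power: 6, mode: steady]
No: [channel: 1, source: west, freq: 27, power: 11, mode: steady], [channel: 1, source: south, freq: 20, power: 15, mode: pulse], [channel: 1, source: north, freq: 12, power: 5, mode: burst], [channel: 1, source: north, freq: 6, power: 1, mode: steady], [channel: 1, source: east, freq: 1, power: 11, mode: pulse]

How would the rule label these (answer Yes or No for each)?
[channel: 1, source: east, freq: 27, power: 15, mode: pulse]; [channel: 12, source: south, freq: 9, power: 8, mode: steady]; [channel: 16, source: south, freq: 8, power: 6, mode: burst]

Rule: channel ≥ 2. This holds for each 'Yes' example and fails for each 'No' one.
[channel: 1, source: east, freq: 27, power: 15, mode: pulse]: No (channel = 1).
[channel: 12, source: south, freq: 9, power: 8, mode: steady]: Yes (channel = 12).
[channel: 16, source: south, freq: 8, power: 6, mode: burst]: Yes (channel = 16).

No, Yes, Yes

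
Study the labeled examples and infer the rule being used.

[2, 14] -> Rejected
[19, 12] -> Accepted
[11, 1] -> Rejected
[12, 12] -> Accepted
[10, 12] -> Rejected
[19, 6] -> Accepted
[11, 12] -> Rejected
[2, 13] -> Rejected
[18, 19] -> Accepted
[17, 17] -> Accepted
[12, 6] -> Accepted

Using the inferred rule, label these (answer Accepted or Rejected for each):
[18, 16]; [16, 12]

Accepted, Accepted

One predicate separates the groups cleanly: first ≥ 12.
[18, 16] → first 18 → Accepted. [16, 12] → first 16 → Accepted.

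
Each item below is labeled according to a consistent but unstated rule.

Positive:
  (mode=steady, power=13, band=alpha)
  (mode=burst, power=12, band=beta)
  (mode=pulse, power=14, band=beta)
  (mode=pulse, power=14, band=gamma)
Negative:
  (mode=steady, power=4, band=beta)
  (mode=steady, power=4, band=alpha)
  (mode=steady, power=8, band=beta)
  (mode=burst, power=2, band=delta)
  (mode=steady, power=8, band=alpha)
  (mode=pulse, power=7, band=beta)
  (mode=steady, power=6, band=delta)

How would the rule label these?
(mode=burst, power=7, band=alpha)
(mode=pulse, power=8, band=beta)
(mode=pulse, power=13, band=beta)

The distinguishing property — power ≥ 12 — holds for all the 'Positive' cases and none of the 'Negative' cases.
(mode=burst, power=7, band=alpha): power = 7 — fails the rule, so Negative.
(mode=pulse, power=8, band=beta): power = 8 — fails the rule, so Negative.
(mode=pulse, power=13, band=beta): power = 13 — fits, so Positive.

Negative, Negative, Positive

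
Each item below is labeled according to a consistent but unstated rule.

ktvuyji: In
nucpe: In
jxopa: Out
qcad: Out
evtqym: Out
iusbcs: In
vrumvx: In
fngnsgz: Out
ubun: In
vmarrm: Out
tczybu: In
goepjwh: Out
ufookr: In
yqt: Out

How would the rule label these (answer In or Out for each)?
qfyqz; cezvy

The rule appears to be: contains 'u'.
qfyqz — no 'u', hence Out. cezvy — no 'u', hence Out.

Out, Out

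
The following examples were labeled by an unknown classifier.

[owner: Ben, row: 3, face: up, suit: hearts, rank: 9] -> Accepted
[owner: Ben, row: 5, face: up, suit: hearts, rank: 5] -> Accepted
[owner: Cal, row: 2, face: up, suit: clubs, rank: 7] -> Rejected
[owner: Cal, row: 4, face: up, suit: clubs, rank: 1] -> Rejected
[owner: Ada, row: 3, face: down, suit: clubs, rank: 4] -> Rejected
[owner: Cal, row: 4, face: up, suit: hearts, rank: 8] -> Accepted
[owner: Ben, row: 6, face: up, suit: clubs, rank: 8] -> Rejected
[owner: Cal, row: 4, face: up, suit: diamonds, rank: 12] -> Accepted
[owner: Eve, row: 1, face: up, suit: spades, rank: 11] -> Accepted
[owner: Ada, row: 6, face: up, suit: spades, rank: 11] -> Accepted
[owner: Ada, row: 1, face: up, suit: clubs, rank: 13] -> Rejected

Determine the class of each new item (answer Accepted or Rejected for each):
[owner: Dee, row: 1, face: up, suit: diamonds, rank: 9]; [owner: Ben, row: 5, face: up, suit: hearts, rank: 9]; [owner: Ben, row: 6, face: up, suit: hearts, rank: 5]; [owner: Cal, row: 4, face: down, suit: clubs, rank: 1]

The distinguishing property — suit is not clubs — holds for all the 'Accepted' cases and none of the 'Rejected' cases.

Accepted, Accepted, Accepted, Rejected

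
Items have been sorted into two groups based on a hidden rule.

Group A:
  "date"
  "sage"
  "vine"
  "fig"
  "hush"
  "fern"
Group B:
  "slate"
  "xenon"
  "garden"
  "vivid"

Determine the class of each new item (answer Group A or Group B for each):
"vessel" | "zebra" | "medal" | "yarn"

Group B, Group B, Group B, Group A

The classifier is using: length ≤ 4.
"vessel" — length 6, hence Group B. "zebra" — length 5, hence Group B. "medal" — length 5, hence Group B. "yarn" — length 4, hence Group A.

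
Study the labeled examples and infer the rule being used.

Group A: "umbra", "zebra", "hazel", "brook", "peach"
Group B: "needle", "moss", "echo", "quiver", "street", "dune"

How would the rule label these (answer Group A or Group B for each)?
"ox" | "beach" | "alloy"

Group B, Group A, Group A

All 'Group A' examples share one property — odd length — and every 'Group B' example lacks it.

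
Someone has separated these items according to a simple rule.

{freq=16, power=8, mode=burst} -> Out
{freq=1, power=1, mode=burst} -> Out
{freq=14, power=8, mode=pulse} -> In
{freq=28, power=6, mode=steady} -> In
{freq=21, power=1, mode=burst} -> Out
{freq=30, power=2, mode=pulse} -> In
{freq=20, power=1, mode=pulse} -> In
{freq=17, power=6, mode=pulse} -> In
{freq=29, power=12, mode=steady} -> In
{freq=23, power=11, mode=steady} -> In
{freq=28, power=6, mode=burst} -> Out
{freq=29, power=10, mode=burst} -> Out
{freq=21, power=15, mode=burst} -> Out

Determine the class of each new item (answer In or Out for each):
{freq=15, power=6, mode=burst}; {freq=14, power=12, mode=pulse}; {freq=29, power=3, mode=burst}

Out, In, Out

Every 'In' example satisfies: mode is not burst. None of the 'Out' examples do.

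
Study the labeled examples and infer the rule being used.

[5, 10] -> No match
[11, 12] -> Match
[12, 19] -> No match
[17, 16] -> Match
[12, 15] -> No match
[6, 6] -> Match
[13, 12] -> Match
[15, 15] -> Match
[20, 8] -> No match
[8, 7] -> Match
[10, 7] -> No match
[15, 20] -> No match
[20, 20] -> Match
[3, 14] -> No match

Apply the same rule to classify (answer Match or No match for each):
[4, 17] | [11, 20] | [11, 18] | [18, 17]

No match, No match, No match, Match

The classifier is using: |first − second| ≤ 1.
[4, 17]: |4−17| = 13 — does not satisfy this, so No match.
[11, 20]: |11−20| = 9 — does not satisfy this, so No match.
[11, 18]: |11−18| = 7 — does not satisfy this, so No match.
[18, 17]: |18−17| = 1 — meets the rule, so Match.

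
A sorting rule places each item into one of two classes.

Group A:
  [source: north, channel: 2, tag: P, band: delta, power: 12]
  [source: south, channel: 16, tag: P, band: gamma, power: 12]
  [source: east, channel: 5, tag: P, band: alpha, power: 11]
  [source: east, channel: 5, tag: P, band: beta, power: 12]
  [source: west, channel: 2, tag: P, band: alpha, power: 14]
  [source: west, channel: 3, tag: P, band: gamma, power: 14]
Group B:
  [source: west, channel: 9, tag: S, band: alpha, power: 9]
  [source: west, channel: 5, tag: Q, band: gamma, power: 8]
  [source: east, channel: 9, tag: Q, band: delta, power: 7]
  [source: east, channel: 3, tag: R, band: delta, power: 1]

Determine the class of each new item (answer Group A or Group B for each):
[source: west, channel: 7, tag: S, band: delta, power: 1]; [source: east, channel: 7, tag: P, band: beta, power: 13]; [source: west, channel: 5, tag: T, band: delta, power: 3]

Rule: tag is P. This holds for each 'Group A' example and fails for each 'Group B' one.

Group B, Group A, Group B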